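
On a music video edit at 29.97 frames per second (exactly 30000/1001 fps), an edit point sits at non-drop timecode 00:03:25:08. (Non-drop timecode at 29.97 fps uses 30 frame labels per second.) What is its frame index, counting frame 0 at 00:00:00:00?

6158

Total seconds to the label: (0 × 3600 + 3 × 60 + 25) = 205.
Frame index = 205 × 30 + 8 = 6158.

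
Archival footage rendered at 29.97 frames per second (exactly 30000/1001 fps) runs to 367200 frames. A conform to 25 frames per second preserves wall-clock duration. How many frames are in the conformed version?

Target frames = source frames × (target rate / source rate) = 367200 × (25)/(30000/1001) = 367200 × 1001/1200 = 306306.

306306 frames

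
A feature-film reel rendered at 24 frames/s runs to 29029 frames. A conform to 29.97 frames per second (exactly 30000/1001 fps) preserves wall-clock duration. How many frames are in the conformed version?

Target frames = source frames × (target rate / source rate) = 29029 × (30000/1001)/(24) = 29029 × 1250/1001 = 36250.

36250 frames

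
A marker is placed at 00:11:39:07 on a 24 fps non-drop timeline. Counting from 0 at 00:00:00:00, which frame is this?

Total seconds to the label: (0 × 3600 + 11 × 60 + 39) = 699.
Frame index = 699 × 24 + 7 = 16783.

frame 16783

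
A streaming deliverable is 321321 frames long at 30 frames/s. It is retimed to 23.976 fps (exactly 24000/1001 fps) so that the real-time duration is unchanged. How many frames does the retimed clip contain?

Target frames = source frames × (target rate / source rate) = 321321 × (24000/1001)/(30) = 321321 × 800/1001 = 256800.

256800 frames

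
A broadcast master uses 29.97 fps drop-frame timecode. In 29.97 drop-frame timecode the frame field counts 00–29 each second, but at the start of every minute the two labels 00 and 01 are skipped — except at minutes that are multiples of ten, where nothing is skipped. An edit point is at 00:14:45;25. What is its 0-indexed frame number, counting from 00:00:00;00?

As if non-drop at 30 labels/s: (0 × 3600 + 14 × 60 + 45) × 30 + 25 = 26575.
Minute boundaries passed: 14; those not divisible by 10: 14 − 1 = 13; dropped labels = 2 × 13 = 26.
Actual frame index = 26575 − 26 = 26549.

26549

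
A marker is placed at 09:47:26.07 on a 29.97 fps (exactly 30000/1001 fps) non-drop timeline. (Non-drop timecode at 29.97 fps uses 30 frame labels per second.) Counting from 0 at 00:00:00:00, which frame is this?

Total seconds to the label: (9 × 3600 + 47 × 60 + 26) = 35246.
Frame index = 35246 × 30 + 7 = 1057387.

1057387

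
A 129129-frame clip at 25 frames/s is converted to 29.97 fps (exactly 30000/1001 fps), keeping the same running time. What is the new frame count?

154800 frames

Target frames = source frames × (target rate / source rate) = 129129 × (30000/1001)/(25) = 129129 × 1200/1001 = 154800.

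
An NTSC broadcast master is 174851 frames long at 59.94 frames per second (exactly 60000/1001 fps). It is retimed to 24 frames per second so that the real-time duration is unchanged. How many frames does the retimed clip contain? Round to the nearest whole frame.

70010 frames

Frames at target rate = 174851 × (24) / (60000/1001) = 175025851/2500 ≈ 70010.340.
Nearest whole frame: 70010.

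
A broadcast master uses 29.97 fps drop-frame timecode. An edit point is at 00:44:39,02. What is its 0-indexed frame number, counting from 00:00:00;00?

Complete 10-minute blocks: 4, each 17982 frames → 71928.
Remaining 4 whole minutes in the current block: 1800 + 3 × 1798 = 7194 frames.
Within the current minute: 39 × 30 + 2 − 2 = 1170 (labels ;00/;01 skipped at this minute). Total = 71928 + 7194 + 1170 = 80292.

80292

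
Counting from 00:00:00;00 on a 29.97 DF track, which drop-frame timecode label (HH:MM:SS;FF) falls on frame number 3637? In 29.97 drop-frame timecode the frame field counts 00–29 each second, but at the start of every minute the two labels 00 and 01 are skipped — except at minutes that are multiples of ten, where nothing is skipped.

Each 10-minute DF block holds 10 × 60 × 30 − 9 × 2 = 17982 frames. 3637 ÷ 17982 → 0 full blocks, remainder 3637.
Within the partial block the first minute is 1800 frames and each further minute 1798, so 2 further minute boundaries passed. Total skipped labels = 18 × 0 + 2 × 2 = 4.
Non-drop label index = 3637 + 4 = 3641; at 30 labels/s that is 00:02:01:11, i.e. DF 00:02:01;11.

00:02:01;11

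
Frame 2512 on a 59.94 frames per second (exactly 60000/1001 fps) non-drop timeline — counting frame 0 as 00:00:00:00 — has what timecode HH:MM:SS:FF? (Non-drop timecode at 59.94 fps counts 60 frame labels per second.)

00:00:41:52

2512 ÷ 60 = 41 full seconds, remainder 52 frames.
41 s = 0 h 0 min 41 s.
Timecode: 00:00:41:52.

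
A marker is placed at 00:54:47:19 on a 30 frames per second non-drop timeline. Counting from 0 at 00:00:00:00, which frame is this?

Total seconds to the label: (0 × 3600 + 54 × 60 + 47) = 3287.
Frame index = 3287 × 30 + 19 = 98629.

frame 98629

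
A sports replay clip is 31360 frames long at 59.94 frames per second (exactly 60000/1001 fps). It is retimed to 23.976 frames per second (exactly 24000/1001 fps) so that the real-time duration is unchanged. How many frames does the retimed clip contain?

Target frames = source frames × (target rate / source rate) = 31360 × (24000/1001)/(60000/1001) = 31360 × 2/5 = 12544.

12544 frames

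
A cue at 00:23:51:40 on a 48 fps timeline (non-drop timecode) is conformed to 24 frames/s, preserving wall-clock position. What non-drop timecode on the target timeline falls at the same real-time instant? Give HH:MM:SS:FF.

00:23:51:20

Source frame index: (0×3600 + 23×60 + 51) × 48 + 40 = 68728.
Real time: 68728 / (48) = 8591/6 s.
Target frame: (8591/6) × (24) = 34364.
At 24 labels/s: frame 34364 → 00:23:51:20.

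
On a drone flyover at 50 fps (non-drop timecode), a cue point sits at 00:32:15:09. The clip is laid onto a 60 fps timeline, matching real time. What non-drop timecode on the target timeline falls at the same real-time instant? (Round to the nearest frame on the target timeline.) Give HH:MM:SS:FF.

Source frame index: (0×3600 + 32×60 + 15) × 50 + 9 = 96759.
Real time: 96759 / (50) = 96759/50 s.
Target frame: (96759/50) × (60) = 580554/5 ≈ 116110.800 → 116111.
At 60 labels/s: frame 116111 → 00:32:15:11.

00:32:15:11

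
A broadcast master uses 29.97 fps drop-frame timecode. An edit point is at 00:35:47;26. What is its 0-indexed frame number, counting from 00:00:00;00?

64372

As if non-drop at 30 labels/s: (0 × 3600 + 35 × 60 + 47) × 30 + 26 = 64436.
Minute boundaries passed: 35; those not divisible by 10: 35 − 3 = 32; dropped labels = 2 × 32 = 64.
Actual frame index = 64436 − 64 = 64372.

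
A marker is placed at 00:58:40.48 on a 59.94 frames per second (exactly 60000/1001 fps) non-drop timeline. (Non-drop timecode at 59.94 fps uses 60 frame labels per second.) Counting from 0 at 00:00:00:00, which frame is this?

Total seconds to the label: (0 × 3600 + 58 × 60 + 40) = 3520.
Frame index = 3520 × 60 + 48 = 211248.

frame 211248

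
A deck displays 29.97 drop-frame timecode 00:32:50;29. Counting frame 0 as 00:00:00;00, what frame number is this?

59071

Complete 10-minute blocks: 3, each 17982 frames → 53946.
Remaining 2 whole minutes in the current block: 1800 + 1 × 1798 = 3598 frames.
Within the current minute: 50 × 30 + 29 − 2 = 1527 (labels ;00/;01 skipped at this minute). Total = 53946 + 3598 + 1527 = 59071.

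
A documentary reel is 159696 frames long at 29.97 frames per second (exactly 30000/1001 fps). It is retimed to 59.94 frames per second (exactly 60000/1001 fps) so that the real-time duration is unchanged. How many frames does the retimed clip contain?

Target frames = source frames × (target rate / source rate) = 159696 × (60000/1001)/(30000/1001) = 159696 × 2 = 319392.

319392 frames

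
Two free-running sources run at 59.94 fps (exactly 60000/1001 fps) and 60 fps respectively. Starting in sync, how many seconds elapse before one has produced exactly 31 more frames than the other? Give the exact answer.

31031/60 seconds

The gap grows by |60 − 60000/1001| = 60/1001 frames per second.
Time for a 31-frame gap: 31 ÷ (60/1001) = 31031/60 s.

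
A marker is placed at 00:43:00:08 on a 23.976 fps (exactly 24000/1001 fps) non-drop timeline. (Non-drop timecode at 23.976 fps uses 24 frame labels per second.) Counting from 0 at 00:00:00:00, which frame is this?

61928

Total seconds to the label: (0 × 3600 + 43 × 60 + 0) = 2580.
Frame index = 2580 × 24 + 8 = 61928.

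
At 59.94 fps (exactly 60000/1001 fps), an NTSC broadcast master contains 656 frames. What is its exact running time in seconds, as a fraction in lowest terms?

Running time = 656 ÷ (60000/1001) = 656 × 1001/60000 = 41041/3750 s.

41041/3750 seconds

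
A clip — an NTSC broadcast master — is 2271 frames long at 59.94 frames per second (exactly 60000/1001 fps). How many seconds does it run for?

37.88785 seconds

Running time = 2271 / (60000/1001) = 37.88785 s.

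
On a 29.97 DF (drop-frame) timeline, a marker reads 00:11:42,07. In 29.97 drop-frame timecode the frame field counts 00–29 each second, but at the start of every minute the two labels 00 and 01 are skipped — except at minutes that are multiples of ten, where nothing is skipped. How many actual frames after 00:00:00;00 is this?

21047

As if non-drop at 30 labels/s: (0 × 3600 + 11 × 60 + 42) × 30 + 7 = 21067.
Minute boundaries passed: 11; those not divisible by 10: 11 − 1 = 10; dropped labels = 2 × 10 = 20.
Actual frame index = 21067 − 20 = 21047.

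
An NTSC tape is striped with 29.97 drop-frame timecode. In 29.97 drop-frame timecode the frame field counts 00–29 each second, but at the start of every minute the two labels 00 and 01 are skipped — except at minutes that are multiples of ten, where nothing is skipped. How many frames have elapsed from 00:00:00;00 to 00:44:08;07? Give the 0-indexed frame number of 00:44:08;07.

Complete 10-minute blocks: 4, each 17982 frames → 71928.
Remaining 4 whole minutes in the current block: 1800 + 3 × 1798 = 7194 frames.
Within the current minute: 8 × 30 + 7 − 2 = 245 (labels ;00/;01 skipped at this minute). Total = 71928 + 7194 + 245 = 79367.

79367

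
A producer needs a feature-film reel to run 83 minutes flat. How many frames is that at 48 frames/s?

239040 frames

83 min = 4980 s.
Frames = 4980 × 48 = 239040.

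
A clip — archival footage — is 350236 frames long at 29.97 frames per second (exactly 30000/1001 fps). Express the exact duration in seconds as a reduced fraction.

Running time = 350236 ÷ (30000/1001) = 350236 × 1001/30000 = 87646559/7500 s.

87646559/7500 seconds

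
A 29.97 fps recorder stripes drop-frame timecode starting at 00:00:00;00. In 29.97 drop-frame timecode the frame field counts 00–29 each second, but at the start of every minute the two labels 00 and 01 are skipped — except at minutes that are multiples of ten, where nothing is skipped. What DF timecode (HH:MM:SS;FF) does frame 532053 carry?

04:55:52;25

Ten DF minutes hold 17982 frames, so frame 532053 lies in block 29 (frames 521478–539459) with 10575 frames into that block.
The block's first minute is 1800 frames and the rest 1798 each; 10575 frames reaches minute 5, so 29 × 18 + 5 × 2 = 532 labels have been skipped so far.
Adding those back, label number 532053 + 532 = 532585 at 30 labels/s is 17752 s + 25 f = 4 h 55 min 52 s frame 25, i.e. 04:55:52;25.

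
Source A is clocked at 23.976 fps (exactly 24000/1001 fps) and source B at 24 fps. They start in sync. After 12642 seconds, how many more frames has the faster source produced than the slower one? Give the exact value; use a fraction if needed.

43344/143 frames

A emits 24000/1001 × 12642 = 43344000/143 frames; B emits 24 × 12642 = 303408.
Difference = 43344/143 frames (≈ 303.1049); B is ahead of A.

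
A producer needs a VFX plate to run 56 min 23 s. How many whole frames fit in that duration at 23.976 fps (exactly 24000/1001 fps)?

56 min 23 s = 3383 s.
Frames = 3383 × 24000/1001 = 81192000/1001 ≈ 81110.8891.
Complete frames: 81110.

81110 frames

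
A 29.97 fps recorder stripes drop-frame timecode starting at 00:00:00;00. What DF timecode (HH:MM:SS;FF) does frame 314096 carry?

Ten DF minutes hold 17982 frames, so frame 314096 lies in block 17 (frames 305694–323675) with 8402 frames into that block.
The block's first minute is 1800 frames and the rest 1798 each; 8402 frames reaches minute 4, so 17 × 18 + 4 × 2 = 314 labels have been skipped so far.
Adding those back, label number 314096 + 314 = 314410 at 30 labels/s is 10480 s + 10 f = 2 h 54 min 40 s frame 10, i.e. 02:54:40;10.

02:54:40;10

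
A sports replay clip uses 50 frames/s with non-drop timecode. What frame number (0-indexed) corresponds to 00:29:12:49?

Total seconds to the label: (0 × 3600 + 29 × 60 + 12) = 1752.
Frame index = 1752 × 50 + 49 = 87649.

87649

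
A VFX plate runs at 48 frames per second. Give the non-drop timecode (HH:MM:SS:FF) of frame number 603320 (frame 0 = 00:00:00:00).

603320 ÷ 48 = 12569 full seconds, remainder 8 frames.
12569 s = 3 h 29 min 29 s.
Timecode: 03:29:29:08.

03:29:29:08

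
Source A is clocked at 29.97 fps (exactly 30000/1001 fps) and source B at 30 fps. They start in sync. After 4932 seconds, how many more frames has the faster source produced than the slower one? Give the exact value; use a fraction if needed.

A emits 30000/1001 × 4932 = 147960000/1001 frames; B emits 30 × 4932 = 147960.
Difference = 147960/1001 frames (≈ 147.8122); B is ahead of A.

147960/1001 frames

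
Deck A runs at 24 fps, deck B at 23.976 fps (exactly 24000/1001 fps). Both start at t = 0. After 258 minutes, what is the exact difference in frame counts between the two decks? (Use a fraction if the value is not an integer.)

371520/1001 frames

258 min = 15480 s.
A emits 24 × 15480 = 371520 frames; B emits 24000/1001 × 15480 = 371520000/1001.
Difference = 371520/1001 frames (≈ 371.1489); B is behind A.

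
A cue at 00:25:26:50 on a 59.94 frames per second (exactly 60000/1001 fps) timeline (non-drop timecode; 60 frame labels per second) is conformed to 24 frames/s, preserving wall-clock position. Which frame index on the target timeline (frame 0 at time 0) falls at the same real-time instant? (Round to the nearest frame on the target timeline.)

frame 36681

Source frame index: (0×3600 + 25×60 + 26) × 60 + 50 = 91610.
Real time: 91610 / (60000/1001) = 9170161/6000 s.
Target frame: (9170161/6000) × (24) = 9170161/250 ≈ 36680.644 → 36681.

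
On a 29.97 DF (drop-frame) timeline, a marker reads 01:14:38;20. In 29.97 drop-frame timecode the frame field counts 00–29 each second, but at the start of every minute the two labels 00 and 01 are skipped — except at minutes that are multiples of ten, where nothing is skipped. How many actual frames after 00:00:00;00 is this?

134226

As if non-drop at 30 labels/s: (1 × 3600 + 14 × 60 + 38) × 30 + 20 = 134360.
Minute boundaries passed: 74; those not divisible by 10: 74 − 7 = 67; dropped labels = 2 × 67 = 134.
Actual frame index = 134360 − 134 = 134226.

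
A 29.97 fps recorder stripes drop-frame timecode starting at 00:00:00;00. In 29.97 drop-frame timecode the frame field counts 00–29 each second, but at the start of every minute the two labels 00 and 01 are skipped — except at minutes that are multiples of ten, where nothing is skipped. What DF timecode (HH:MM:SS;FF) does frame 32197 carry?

00:17:54;09

Ten DF minutes hold 17982 frames, so frame 32197 lies in block 1 (frames 17982–35963) with 14215 frames into that block.
The block's first minute is 1800 frames and the rest 1798 each; 14215 frames reaches minute 7, so 1 × 18 + 7 × 2 = 32 labels have been skipped so far.
Adding those back, label number 32197 + 32 = 32229 at 30 labels/s is 1074 s + 9 f = 0 h 17 min 54 s frame 9, i.e. 00:17:54;09.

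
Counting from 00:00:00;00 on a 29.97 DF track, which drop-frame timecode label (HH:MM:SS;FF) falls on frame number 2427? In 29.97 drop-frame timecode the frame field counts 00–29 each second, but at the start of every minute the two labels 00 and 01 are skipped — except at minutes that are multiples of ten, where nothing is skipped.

Ten DF minutes hold 17982 frames, so frame 2427 lies in block 0 (frames 0–17981) with 2427 frames into that block.
The block's first minute is 1800 frames and the rest 1798 each; 2427 frames reaches minute 1, so 0 × 18 + 1 × 2 = 2 labels have been skipped so far.
Adding those back, label number 2427 + 2 = 2429 at 30 labels/s is 80 s + 29 f = 0 h 1 min 20 s frame 29, i.e. 00:01:20;29.

00:01:20;29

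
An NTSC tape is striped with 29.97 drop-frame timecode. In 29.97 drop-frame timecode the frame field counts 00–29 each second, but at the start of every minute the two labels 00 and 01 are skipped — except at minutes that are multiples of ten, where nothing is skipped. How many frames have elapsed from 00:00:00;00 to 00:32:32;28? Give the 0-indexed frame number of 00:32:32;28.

As if non-drop at 30 labels/s: (0 × 3600 + 32 × 60 + 32) × 30 + 28 = 58588.
Minute boundaries passed: 32; those not divisible by 10: 32 − 3 = 29; dropped labels = 2 × 29 = 58.
Actual frame index = 58588 − 58 = 58530.

58530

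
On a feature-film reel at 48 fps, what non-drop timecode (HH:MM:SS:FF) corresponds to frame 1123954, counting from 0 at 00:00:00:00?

1123954 ÷ 48 = 23415 full seconds, remainder 34 frames.
23415 s = 6 h 30 min 15 s.
Timecode: 06:30:15:34.

06:30:15:34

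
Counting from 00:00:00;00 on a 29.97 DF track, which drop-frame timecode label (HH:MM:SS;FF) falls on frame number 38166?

00:21:13;14

Ten DF minutes hold 17982 frames, so frame 38166 lies in block 2 (frames 35964–53945) with 2202 frames into that block.
The block's first minute is 1800 frames and the rest 1798 each; 2202 frames reaches minute 1, so 2 × 18 + 1 × 2 = 38 labels have been skipped so far.
Adding those back, label number 38166 + 38 = 38204 at 30 labels/s is 1273 s + 14 f = 0 h 21 min 13 s frame 14, i.e. 00:21:13;14.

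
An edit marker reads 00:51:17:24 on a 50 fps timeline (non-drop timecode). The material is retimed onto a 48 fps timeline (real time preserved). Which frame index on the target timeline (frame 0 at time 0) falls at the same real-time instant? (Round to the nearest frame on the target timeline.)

Source frame index: (0×3600 + 51×60 + 17) × 50 + 24 = 153874.
Real time: 153874 / (50) = 76937/25 s.
Target frame: (76937/25) × (48) = 3692976/25 ≈ 147719.040 → 147719.

frame 147719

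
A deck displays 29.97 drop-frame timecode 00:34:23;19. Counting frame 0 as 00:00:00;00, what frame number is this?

61847

As if non-drop at 30 labels/s: (0 × 3600 + 34 × 60 + 23) × 30 + 19 = 61909.
Minute boundaries passed: 34; those not divisible by 10: 34 − 3 = 31; dropped labels = 2 × 31 = 62.
Actual frame index = 61909 − 62 = 61847.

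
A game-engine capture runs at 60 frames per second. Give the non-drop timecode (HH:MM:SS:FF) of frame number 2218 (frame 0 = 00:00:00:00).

00:00:36:58

2218 ÷ 60 = 36 full seconds, remainder 58 frames.
36 s = 0 h 0 min 36 s.
Timecode: 00:00:36:58.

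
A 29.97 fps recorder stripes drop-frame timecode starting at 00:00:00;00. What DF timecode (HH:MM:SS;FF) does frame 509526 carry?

04:43:21;06

Each 10-minute DF block holds 10 × 60 × 30 − 9 × 2 = 17982 frames. 509526 ÷ 17982 → 28 full blocks, remainder 6030.
Within the partial block the first minute is 1800 frames and each further minute 1798, so 3 further minute boundaries passed. Total skipped labels = 18 × 28 + 2 × 3 = 510.
Non-drop label index = 509526 + 510 = 510036; at 30 labels/s that is 04:43:21:06, i.e. DF 04:43:21;06.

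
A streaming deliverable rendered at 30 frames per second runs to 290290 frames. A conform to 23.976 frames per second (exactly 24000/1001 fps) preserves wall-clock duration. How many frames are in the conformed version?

Target frames = source frames × (target rate / source rate) = 290290 × (24000/1001)/(30) = 290290 × 800/1001 = 232000.

232000 frames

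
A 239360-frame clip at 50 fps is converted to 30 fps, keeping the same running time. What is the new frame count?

143616 frames

Target frames = source frames × (target rate / source rate) = 239360 × (30)/(50) = 239360 × 3/5 = 143616.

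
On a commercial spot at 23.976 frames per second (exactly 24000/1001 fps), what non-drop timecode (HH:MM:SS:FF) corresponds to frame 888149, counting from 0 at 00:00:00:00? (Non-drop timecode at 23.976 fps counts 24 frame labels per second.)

888149 ÷ 24 = 37006 full seconds, remainder 5 frames.
37006 s = 10 h 16 min 46 s.
Timecode: 10:16:46:05.

10:16:46:05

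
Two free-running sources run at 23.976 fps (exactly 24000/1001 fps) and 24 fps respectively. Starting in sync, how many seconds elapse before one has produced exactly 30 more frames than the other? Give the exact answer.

1251.25 seconds

The gap grows by |24 − 24000/1001| = 24/1001 frames per second.
Time for a 30-frame gap: 30 ÷ (24/1001) = 1251.25 s.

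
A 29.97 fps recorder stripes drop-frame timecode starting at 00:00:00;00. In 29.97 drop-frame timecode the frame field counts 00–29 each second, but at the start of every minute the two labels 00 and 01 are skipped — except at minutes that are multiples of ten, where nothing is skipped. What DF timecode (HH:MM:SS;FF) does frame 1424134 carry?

Each 10-minute DF block holds 10 × 60 × 30 − 9 × 2 = 17982 frames. 1424134 ÷ 17982 → 79 full blocks, remainder 3556.
Within the partial block the first minute is 1800 frames and each further minute 1798, so 1 further minute boundary passed. Total skipped labels = 18 × 79 + 2 × 1 = 1424.
Non-drop label index = 1424134 + 1424 = 1425558; at 30 labels/s that is 13:11:58:18, i.e. DF 13:11:58;18.

13:11:58;18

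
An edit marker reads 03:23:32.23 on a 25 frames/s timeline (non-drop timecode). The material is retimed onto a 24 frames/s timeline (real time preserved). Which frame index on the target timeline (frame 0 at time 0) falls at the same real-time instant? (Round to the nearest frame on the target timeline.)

Source frame index: (3×3600 + 23×60 + 32) × 25 + 23 = 305323.
Real time: 305323 / (25) = 305323/25 s.
Target frame: (305323/25) × (24) = 7327752/25 ≈ 293110.080 → 293110.

frame 293110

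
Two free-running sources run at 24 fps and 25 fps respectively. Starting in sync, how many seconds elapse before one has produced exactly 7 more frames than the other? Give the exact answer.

7 seconds

The gap grows by |25 − 24| = 1 frame per second.
Time for a 7-frame gap: 7 ÷ (1) = 7 s.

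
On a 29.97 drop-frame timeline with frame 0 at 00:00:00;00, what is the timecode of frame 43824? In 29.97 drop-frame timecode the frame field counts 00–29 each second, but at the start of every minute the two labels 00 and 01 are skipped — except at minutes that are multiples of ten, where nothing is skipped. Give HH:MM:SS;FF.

Ten DF minutes hold 17982 frames, so frame 43824 lies in block 2 (frames 35964–53945) with 7860 frames into that block.
The block's first minute is 1800 frames and the rest 1798 each; 7860 frames reaches minute 4, so 2 × 18 + 4 × 2 = 44 labels have been skipped so far.
Adding those back, label number 43824 + 44 = 43868 at 30 labels/s is 1462 s + 8 f = 0 h 24 min 22 s frame 8, i.e. 00:24:22;08.

00:24:22;08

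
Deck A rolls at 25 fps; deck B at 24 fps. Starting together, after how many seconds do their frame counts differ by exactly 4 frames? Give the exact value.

4 seconds

The gap grows by |24 − 25| = 1 frame per second.
Time for a 4-frame gap: 4 ÷ (1) = 4 s.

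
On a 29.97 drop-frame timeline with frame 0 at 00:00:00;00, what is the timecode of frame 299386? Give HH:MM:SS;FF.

02:46:29;16

Ten DF minutes hold 17982 frames, so frame 299386 lies in block 16 (frames 287712–305693) with 11674 frames into that block.
The block's first minute is 1800 frames and the rest 1798 each; 11674 frames reaches minute 6, so 16 × 18 + 6 × 2 = 300 labels have been skipped so far.
Adding those back, label number 299386 + 300 = 299686 at 30 labels/s is 9989 s + 16 f = 2 h 46 min 29 s frame 16, i.e. 02:46:29;16.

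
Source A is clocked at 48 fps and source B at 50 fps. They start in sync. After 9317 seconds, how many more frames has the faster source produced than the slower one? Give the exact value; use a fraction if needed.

A emits 48 × 9317 = 447216 frames; B emits 50 × 9317 = 465850.
Difference = 18634 frames; B is ahead of A.

18634 frames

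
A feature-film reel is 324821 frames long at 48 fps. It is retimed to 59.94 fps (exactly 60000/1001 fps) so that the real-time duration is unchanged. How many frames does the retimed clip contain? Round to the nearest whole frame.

405621 frames

Frames at target rate = 324821 × (60000/1001) / (48) = 58003750/143 ≈ 405620.629.
Nearest whole frame: 405621.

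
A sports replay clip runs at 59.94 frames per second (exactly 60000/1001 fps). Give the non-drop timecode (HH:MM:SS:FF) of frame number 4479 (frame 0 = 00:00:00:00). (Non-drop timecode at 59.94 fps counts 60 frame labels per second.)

4479 ÷ 60 = 74 full seconds, remainder 39 frames.
74 s = 0 h 1 min 14 s.
Timecode: 00:01:14:39.

00:01:14:39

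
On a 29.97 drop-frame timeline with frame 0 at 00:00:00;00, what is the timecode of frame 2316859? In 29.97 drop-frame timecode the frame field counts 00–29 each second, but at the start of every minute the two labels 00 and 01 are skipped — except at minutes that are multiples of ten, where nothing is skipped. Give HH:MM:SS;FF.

Each 10-minute DF block holds 10 × 60 × 30 − 9 × 2 = 17982 frames. 2316859 ÷ 17982 → 128 full blocks, remainder 15163.
Within the partial block the first minute is 1800 frames and each further minute 1798, so 8 further minute boundaries passed. Total skipped labels = 18 × 128 + 2 × 8 = 2320.
Non-drop label index = 2316859 + 2320 = 2319179; at 30 labels/s that is 21:28:25:29, i.e. DF 21:28:25;29.

21:28:25;29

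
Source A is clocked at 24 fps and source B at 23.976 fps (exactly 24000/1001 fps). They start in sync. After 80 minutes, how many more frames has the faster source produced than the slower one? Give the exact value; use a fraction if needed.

80 min = 4800 s.
A emits 24 × 4800 = 115200 frames; B emits 24000/1001 × 4800 = 115200000/1001.
Difference = 115200/1001 frames (≈ 115.0849); B is behind A.

115200/1001 frames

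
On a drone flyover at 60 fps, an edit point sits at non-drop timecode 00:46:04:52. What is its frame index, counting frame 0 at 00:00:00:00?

Total seconds to the label: (0 × 3600 + 46 × 60 + 4) = 2764.
Frame index = 2764 × 60 + 52 = 165892.

frame 165892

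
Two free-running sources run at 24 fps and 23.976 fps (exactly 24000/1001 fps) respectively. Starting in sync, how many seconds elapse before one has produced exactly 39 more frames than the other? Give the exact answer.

The gap grows by |24000/1001 − 24| = 24/1001 frames per second.
Time for a 39-frame gap: 39 ÷ (24/1001) = 1626.625 s.

1626.625 seconds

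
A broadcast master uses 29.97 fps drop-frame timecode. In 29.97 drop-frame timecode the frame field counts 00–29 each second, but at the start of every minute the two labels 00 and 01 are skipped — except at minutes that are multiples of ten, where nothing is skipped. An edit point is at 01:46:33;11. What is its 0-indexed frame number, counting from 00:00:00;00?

Complete 10-minute blocks: 10, each 17982 frames → 179820.
Remaining 6 whole minutes in the current block: 1800 + 5 × 1798 = 10790 frames.
Within the current minute: 33 × 30 + 11 − 2 = 999 (labels ;00/;01 skipped at this minute). Total = 179820 + 10790 + 999 = 191609.

191609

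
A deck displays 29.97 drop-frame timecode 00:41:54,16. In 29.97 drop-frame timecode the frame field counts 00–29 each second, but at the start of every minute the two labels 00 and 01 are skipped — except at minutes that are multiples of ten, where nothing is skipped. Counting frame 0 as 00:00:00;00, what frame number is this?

75362

Complete 10-minute blocks: 4, each 17982 frames → 71928.
Remaining 1 whole minute in the current block: 1800 + 0 × 1798 = 1800 frames.
Within the current minute: 54 × 30 + 16 − 2 = 1634 (labels ;00/;01 skipped at this minute). Total = 71928 + 1800 + 1634 = 75362.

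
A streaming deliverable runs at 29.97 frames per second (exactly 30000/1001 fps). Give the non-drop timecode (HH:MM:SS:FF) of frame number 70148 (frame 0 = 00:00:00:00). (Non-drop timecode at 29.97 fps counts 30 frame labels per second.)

00:38:58:08

70148 ÷ 30 = 2338 full seconds, remainder 8 frames.
2338 s = 0 h 38 min 58 s.
Timecode: 00:38:58:08.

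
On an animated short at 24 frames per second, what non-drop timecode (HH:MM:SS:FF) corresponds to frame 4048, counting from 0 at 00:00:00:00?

00:02:48:16

4048 ÷ 24 = 168 full seconds, remainder 16 frames.
168 s = 0 h 2 min 48 s.
Timecode: 00:02:48:16.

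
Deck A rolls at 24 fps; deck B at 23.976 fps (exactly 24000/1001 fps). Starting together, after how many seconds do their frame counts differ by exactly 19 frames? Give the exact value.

The gap grows by |24000/1001 − 24| = 24/1001 frames per second.
Time for a 19-frame gap: 19 ÷ (24/1001) = 19019/24 s.

19019/24 seconds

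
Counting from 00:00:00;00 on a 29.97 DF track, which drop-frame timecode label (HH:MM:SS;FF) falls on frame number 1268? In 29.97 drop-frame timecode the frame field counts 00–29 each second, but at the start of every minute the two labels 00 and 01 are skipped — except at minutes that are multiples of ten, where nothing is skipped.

Each 10-minute DF block holds 10 × 60 × 30 − 9 × 2 = 17982 frames. 1268 ÷ 17982 → 0 full blocks, remainder 1268.
Within the partial block the first minute is 1800 frames and each further minute 1798, so 0 further minute boundaries passed. Total skipped labels = 18 × 0 + 2 × 0 = 0.
Non-drop label index = 1268 + 0 = 1268; at 30 labels/s that is 00:00:42:08, i.e. DF 00:00:42;08.

00:00:42;08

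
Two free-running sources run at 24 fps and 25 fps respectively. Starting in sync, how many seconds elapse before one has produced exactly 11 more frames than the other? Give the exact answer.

11 seconds

The gap grows by |25 − 24| = 1 frame per second.
Time for a 11-frame gap: 11 ÷ (1) = 11 s.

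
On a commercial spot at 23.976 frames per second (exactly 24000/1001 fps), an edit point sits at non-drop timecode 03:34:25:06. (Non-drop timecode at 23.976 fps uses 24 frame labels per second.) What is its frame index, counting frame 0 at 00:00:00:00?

Total seconds to the label: (3 × 3600 + 34 × 60 + 25) = 12865.
Frame index = 12865 × 24 + 6 = 308766.

frame 308766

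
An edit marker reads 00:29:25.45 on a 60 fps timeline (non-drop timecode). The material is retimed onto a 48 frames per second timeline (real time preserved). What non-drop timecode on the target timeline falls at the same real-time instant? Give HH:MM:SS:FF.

00:29:25:36

Source frame index: (0×3600 + 29×60 + 25) × 60 + 45 = 105945.
Real time: 105945 / (60) = 7063/4 s.
Target frame: (7063/4) × (48) = 84756.
At 48 labels/s: frame 84756 → 00:29:25:36.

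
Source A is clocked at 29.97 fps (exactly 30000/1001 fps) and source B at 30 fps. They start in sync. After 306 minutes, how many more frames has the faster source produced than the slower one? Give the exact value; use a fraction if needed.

550800/1001 frames

306 min = 18360 s.
A emits 30000/1001 × 18360 = 550800000/1001 frames; B emits 30 × 18360 = 550800.
Difference = 550800/1001 frames (≈ 550.2498); B is ahead of A.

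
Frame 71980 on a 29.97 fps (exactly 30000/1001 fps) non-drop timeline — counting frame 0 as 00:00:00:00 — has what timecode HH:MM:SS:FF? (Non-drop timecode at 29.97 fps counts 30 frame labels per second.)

00:39:59:10

71980 ÷ 30 = 2399 full seconds, remainder 10 frames.
2399 s = 0 h 39 min 59 s.
Timecode: 00:39:59:10.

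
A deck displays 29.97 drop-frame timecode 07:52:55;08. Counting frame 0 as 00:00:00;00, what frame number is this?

Complete 10-minute blocks: 47, each 17982 frames → 845154.
Remaining 2 whole minutes in the current block: 1800 + 1 × 1798 = 3598 frames.
Within the current minute: 55 × 30 + 8 − 2 = 1656 (labels ;00/;01 skipped at this minute). Total = 845154 + 3598 + 1656 = 850408.

850408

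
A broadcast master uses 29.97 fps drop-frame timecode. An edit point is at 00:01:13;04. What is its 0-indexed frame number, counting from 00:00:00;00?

Complete 10-minute blocks: 0, each 17982 frames → 0.
Remaining 1 whole minute in the current block: 1800 + 0 × 1798 = 1800 frames.
Within the current minute: 13 × 30 + 4 − 2 = 392 (labels ;00/;01 skipped at this minute). Total = 0 + 1800 + 392 = 2192.

2192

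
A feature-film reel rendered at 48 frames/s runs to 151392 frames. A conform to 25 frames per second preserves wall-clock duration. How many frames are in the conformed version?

78850 frames

Target frames = source frames × (target rate / source rate) = 151392 × (25)/(48) = 151392 × 25/48 = 78850.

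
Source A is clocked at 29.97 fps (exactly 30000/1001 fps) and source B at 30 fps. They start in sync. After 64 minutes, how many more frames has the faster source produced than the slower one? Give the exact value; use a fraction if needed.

64 min = 3840 s.
A emits 30000/1001 × 3840 = 115200000/1001 frames; B emits 30 × 3840 = 115200.
Difference = 115200/1001 frames (≈ 115.0849); B is ahead of A.

115200/1001 frames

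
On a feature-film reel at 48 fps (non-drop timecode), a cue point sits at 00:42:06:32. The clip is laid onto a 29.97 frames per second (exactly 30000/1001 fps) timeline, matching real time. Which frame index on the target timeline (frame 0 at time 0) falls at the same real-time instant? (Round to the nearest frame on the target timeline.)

frame 75724

Source frame index: (0×3600 + 42×60 + 6) × 48 + 32 = 121280.
Real time: 121280 / (48) = 7580/3 s.
Target frame: (7580/3) × (30000/1001) = 75800000/1001 ≈ 75724.276 → 75724.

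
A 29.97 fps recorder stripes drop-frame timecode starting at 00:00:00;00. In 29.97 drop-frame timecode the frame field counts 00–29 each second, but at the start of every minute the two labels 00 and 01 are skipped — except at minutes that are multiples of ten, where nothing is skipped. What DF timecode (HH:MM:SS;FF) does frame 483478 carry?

04:28:52;02

Ten DF minutes hold 17982 frames, so frame 483478 lies in block 26 (frames 467532–485513) with 15946 frames into that block.
The block's first minute is 1800 frames and the rest 1798 each; 15946 frames reaches minute 8, so 26 × 18 + 8 × 2 = 484 labels have been skipped so far.
Adding those back, label number 483478 + 484 = 483962 at 30 labels/s is 16132 s + 2 f = 4 h 28 min 52 s frame 2, i.e. 04:28:52;02.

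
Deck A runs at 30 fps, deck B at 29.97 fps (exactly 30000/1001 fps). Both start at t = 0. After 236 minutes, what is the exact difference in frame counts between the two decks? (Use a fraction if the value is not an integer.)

424800/1001 frames

236 min = 14160 s.
A emits 30 × 14160 = 424800 frames; B emits 30000/1001 × 14160 = 424800000/1001.
Difference = 424800/1001 frames (≈ 424.3756); B is behind A.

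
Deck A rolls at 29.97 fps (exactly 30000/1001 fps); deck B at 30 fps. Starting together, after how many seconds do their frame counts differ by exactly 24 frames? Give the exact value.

The gap grows by |30 − 30000/1001| = 30/1001 frames per second.
Time for a 24-frame gap: 24 ÷ (30/1001) = 800.8 s.

800.8 seconds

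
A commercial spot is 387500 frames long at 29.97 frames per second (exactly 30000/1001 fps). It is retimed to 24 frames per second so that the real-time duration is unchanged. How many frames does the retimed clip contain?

Target frames = source frames × (target rate / source rate) = 387500 × (24)/(30000/1001) = 387500 × 1001/1250 = 310310.

310310 frames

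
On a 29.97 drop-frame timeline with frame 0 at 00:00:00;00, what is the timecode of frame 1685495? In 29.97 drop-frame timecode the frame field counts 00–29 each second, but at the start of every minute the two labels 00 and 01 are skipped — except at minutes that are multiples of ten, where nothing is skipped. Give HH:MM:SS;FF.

15:37:19;13

Ten DF minutes hold 17982 frames, so frame 1685495 lies in block 93 (frames 1672326–1690307) with 13169 frames into that block.
The block's first minute is 1800 frames and the rest 1798 each; 13169 frames reaches minute 7, so 93 × 18 + 7 × 2 = 1688 labels have been skipped so far.
Adding those back, label number 1685495 + 1688 = 1687183 at 30 labels/s is 56239 s + 13 f = 15 h 37 min 19 s frame 13, i.e. 15:37:19;13.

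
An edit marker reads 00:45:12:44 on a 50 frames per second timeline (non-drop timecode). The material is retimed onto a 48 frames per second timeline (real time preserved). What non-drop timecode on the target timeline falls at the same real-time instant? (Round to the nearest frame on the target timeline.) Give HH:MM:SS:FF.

Source frame index: (0×3600 + 45×60 + 12) × 50 + 44 = 135644.
Real time: 135644 / (50) = 67822/25 s.
Target frame: (67822/25) × (48) = 3255456/25 ≈ 130218.240 → 130218.
At 48 labels/s: frame 130218 → 00:45:12:42.

00:45:12:42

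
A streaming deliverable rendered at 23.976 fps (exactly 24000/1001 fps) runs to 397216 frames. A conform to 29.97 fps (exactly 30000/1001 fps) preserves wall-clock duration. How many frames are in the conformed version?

496520 frames

Target frames = source frames × (target rate / source rate) = 397216 × (30000/1001)/(24000/1001) = 397216 × 5/4 = 496520.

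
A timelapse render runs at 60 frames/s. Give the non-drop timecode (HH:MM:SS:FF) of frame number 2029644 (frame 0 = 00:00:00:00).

09:23:47:24

2029644 ÷ 60 = 33827 full seconds, remainder 24 frames.
33827 s = 9 h 23 min 47 s.
Timecode: 09:23:47:24.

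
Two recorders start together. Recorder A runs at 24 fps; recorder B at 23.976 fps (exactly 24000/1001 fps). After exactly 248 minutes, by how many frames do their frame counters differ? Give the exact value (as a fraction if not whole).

357120/1001 frames

248 min = 14880 s.
A emits 24 × 14880 = 357120 frames; B emits 24000/1001 × 14880 = 357120000/1001.
Difference = 357120/1001 frames (≈ 356.7632); B is behind A.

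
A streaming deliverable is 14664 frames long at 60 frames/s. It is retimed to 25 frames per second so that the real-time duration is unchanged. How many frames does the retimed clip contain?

6110 frames

Target frames = source frames × (target rate / source rate) = 14664 × (25)/(60) = 14664 × 5/12 = 6110.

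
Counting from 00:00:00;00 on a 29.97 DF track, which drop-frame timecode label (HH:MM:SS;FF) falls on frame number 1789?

Ten DF minutes hold 17982 frames, so frame 1789 lies in block 0 (frames 0–17981) with 1789 frames into that block.
The block's first minute is 1800 frames and the rest 1798 each; 1789 frames reaches minute 0, so 0 × 18 + 0 × 2 = 0 labels have been skipped so far.
Adding those back, label number 1789 + 0 = 1789 at 30 labels/s is 59 s + 19 f = 0 h 0 min 59 s frame 19, i.e. 00:00:59;19.

00:00:59;19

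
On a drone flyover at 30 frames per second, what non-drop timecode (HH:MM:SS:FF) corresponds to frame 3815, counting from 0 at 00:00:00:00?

00:02:07:05

3815 ÷ 30 = 127 full seconds, remainder 5 frames.
127 s = 0 h 2 min 7 s.
Timecode: 00:02:07:05.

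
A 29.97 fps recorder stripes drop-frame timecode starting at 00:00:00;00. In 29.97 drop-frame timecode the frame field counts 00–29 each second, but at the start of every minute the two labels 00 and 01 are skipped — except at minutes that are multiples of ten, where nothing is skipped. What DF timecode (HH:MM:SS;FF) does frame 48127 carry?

Ten DF minutes hold 17982 frames, so frame 48127 lies in block 2 (frames 35964–53945) with 12163 frames into that block.
The block's first minute is 1800 frames and the rest 1798 each; 12163 frames reaches minute 6, so 2 × 18 + 6 × 2 = 48 labels have been skipped so far.
Adding those back, label number 48127 + 48 = 48175 at 30 labels/s is 1605 s + 25 f = 0 h 26 min 45 s frame 25, i.e. 00:26:45;25.

00:26:45;25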